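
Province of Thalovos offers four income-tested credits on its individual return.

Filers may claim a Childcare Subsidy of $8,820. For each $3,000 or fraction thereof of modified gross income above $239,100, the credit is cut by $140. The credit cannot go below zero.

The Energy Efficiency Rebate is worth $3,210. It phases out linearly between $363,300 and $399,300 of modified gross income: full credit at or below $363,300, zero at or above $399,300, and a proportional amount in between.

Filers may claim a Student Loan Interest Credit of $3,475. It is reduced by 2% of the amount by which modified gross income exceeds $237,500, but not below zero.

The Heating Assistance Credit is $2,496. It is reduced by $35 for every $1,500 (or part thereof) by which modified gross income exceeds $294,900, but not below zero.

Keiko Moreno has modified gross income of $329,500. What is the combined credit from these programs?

$10,981

Childcare Subsidy: income exceeds $239,100 by $90,400, which is 31 full-or-partial $3,000 increments; reduction = 31 × $140 = $4,340, leaving $4,480.
Energy Efficiency Rebate: $329,500 is at or below the $363,300 threshold, so the full $3,210 applies.
Student Loan Interest Credit: 2% of the $92,000 excess over $237,500 is $1,840; credit = $3,475 − $1,840 = $1,635.
Heating Assistance Credit: income exceeds $294,900 by $34,600, which is 24 full-or-partial $1,500 increments; reduction = 24 × $35 = $840, leaving $1,656.
Total: $4,480 + $3,210 + $1,635 + $1,656 = $10,981.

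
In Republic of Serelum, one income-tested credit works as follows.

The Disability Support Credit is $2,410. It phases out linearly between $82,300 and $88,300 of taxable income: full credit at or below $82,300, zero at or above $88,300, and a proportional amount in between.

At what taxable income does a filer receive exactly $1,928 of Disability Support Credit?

$1,928 is 1,928/2,410 of the full $2,410, so 482/2,410 of the $6,000 range has been used: income = $82,300 + $6,000 × 482/2,410 = $83,500.

$83,500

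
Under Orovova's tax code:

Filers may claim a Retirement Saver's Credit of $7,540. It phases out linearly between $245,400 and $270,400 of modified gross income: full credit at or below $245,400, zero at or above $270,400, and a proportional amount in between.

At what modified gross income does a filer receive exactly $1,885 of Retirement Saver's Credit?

$1,885 is 1,885/7,540 of the full $7,540, so 5,655/7,540 of the $25,000 range has been used: income = $245,400 + $25,000 × 5,655/7,540 = $264,150.

$264,150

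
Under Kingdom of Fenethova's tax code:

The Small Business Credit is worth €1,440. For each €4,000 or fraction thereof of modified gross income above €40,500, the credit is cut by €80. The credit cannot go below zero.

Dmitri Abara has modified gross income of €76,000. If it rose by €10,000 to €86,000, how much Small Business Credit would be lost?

At €76,000 — income exceeds €40,500 by €35,500, which is 9 full-or-partial €4,000 increments; reduction = 9 × €80 = €720, leaving €720.
At €86,000 — income exceeds €40,500 by €45,500, which is 12 full-or-partial €4,000 increments; reduction = 12 × €80 = €960, leaving €480.
Lost: €720 − €480 = €240.

€240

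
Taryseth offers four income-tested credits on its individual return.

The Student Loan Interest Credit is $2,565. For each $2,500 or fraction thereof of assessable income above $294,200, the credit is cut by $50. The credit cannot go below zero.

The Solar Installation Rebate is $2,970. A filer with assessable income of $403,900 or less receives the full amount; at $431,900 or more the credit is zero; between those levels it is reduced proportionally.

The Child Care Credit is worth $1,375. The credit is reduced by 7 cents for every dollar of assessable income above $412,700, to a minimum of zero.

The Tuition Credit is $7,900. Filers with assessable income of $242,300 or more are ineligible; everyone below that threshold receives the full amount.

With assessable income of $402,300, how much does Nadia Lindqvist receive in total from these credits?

$4,710

Student Loan Interest Credit: income exceeds $294,200 by $108,100, which is 44 full-or-partial $2,500 increments; reduction = 44 × $50 = $2,200, leaving $365.
Solar Installation Rebate: $402,300 is at or below the $403,900 threshold, so the full $2,970 applies.
Child Care Credit: $402,300 is at or below the $412,700 threshold, so the full $1,375 applies.
Tuition Credit: $402,300 meets or exceeds the $242,300 cutoff, so the credit is $0.
Total: $365 + $2,970 + $1,375 + $0 = $4,710.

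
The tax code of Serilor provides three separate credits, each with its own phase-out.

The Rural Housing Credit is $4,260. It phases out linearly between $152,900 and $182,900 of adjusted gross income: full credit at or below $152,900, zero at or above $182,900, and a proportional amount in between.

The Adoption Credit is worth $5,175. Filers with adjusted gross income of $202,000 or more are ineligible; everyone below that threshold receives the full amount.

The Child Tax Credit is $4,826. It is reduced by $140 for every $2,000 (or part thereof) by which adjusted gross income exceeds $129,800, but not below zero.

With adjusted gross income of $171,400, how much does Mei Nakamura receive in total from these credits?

Rural Housing Credit: $171,400 is $18,500 into a $30,000 phase-out range, leaving 11,500/30,000 of the credit: $4,260 × 11,500/30,000 = $1,633.
Adoption Credit: $171,400 is below the $202,000 cutoff, so the full $5,175 applies.
Child Tax Credit: income exceeds $129,800 by $41,600, which is 21 full-or-partial $2,000 increments; reduction = 21 × $140 = $2,940, leaving $1,886.
Total: $1,633 + $5,175 + $1,886 = $8,694.

$8,694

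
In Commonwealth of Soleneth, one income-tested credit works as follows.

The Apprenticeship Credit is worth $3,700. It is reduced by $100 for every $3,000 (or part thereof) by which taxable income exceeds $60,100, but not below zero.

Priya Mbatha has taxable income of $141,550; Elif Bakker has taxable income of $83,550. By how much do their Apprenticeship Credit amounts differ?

$2,000

Priya ($141,550): Apprenticeship Credit: income exceeds $60,100 by $81,450, which is 28 full-or-partial $3,000 increments; reduction = 28 × $100 = $2,800, leaving $900.
Elif ($83,550): Apprenticeship Credit: income exceeds $60,100 by $23,450, which is 8 full-or-partial $3,000 increments; reduction = 8 × $100 = $800, leaving $2,900.
Difference: |$900 − $2,900| = $2,000.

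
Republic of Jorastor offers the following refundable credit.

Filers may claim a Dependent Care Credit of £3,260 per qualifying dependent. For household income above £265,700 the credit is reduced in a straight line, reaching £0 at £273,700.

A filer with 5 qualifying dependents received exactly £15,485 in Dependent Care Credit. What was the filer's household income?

£266,100

Full credit = 5 × £3,260 = £16,300.
£15,485 is 15,485/16,300 of the full £16,300, so 815/16,300 of the £8,000 range has been used: income = £265,700 + £8,000 × 815/16,300 = £266,100.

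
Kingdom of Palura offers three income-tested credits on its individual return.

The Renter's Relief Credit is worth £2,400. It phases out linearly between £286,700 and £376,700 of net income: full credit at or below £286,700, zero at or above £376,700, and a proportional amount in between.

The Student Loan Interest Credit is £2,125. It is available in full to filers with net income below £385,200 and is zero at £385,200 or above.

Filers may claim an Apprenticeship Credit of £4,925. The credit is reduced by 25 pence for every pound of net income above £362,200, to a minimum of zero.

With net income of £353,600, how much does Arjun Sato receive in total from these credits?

£7,666

Renter's Relief Credit: £353,600 is £66,900 into a £90,000 phase-out range, leaving 23,100/90,000 of the credit: £2,400 × 23,100/90,000 = £616.
Student Loan Interest Credit: £353,600 is below the £385,200 cutoff, so the full £2,125 applies.
Apprenticeship Credit: £353,600 is at or below the £362,200 threshold, so the full £4,925 applies.
Total: £616 + £2,125 + £4,925 = £7,666.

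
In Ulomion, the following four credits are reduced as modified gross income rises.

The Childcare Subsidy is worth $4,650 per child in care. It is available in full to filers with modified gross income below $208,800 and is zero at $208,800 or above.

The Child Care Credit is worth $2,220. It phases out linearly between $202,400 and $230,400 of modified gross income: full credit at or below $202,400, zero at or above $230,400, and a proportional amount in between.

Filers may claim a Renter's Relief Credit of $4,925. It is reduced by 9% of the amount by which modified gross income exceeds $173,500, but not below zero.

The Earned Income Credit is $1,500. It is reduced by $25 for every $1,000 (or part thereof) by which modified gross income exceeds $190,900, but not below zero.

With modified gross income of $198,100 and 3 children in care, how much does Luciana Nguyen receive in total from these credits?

$20,181

Childcare Subsidy: base = 3 × $4,650 = $13,950. $198,100 is below the $208,800 cutoff, so the full $13,950 applies.
Child Care Credit: $198,100 is at or below the $202,400 threshold, so the full $2,220 applies.
Renter's Relief Credit: 9% of the $24,600 excess over $173,500 is $2,214; credit = $4,925 − $2,214 = $2,711.
Earned Income Credit: income exceeds $190,900 by $7,200, which is 8 full-or-partial $1,000 increments; reduction = 8 × $25 = $200, leaving $1,300.
Total: $13,950 + $2,220 + $2,711 + $1,300 = $20,181.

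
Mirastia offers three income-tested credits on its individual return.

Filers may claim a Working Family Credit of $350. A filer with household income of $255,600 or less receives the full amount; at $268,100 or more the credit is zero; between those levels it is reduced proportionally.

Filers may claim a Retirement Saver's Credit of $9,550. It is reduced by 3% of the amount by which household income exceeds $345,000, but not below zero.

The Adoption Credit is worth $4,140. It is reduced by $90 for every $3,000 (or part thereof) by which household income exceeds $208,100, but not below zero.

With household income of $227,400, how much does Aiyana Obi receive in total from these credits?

Working Family Credit: $227,400 is at or below the $255,600 threshold, so the full $350 applies.
Retirement Saver's Credit: $227,400 is at or below the $345,000 threshold, so the full $9,550 applies.
Adoption Credit: income exceeds $208,100 by $19,300, which is 7 full-or-partial $3,000 increments; reduction = 7 × $90 = $630, leaving $3,510.
Total: $350 + $9,550 + $3,510 = $13,410.

$13,410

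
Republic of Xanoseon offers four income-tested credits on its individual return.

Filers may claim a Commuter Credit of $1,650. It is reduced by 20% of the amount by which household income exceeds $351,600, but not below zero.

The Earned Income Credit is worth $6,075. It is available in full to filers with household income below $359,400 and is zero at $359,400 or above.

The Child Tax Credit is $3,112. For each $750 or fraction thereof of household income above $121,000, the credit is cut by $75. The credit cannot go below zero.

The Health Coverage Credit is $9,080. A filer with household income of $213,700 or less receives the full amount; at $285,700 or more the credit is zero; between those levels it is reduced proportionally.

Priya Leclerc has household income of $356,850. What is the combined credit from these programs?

Commuter Credit: 20% of the $5,250 excess over $351,600 is $1,050; credit = $1,650 − $1,050 = $600.
Earned Income Credit: $356,850 is below the $359,400 cutoff, so the full $6,075 applies.
Child Tax Credit: income exceeds $121,000 by $235,850 → 315 increments × $75 = $23,625 ≥ base, so the credit is $0.
Health Coverage Credit: $356,850 is at or above $285,700, so the credit is $0.
Total: $600 + $6,075 + $0 + $0 = $6,675.

$6,675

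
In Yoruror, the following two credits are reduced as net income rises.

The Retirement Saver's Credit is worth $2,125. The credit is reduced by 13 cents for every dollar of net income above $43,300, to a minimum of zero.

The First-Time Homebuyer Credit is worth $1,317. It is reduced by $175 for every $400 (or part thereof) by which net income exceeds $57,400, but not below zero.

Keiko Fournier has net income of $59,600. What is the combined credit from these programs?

Retirement Saver's Credit: 13% of the $16,300 excess over $43,300 is $2,119; credit = $2,125 − $2,119 = $6.
First-Time Homebuyer Credit: income exceeds $57,400 by $2,200, which is 6 full-or-partial $400 increments; reduction = 6 × $175 = $1,050, leaving $267.
Total: $6 + $267 = $273.

$273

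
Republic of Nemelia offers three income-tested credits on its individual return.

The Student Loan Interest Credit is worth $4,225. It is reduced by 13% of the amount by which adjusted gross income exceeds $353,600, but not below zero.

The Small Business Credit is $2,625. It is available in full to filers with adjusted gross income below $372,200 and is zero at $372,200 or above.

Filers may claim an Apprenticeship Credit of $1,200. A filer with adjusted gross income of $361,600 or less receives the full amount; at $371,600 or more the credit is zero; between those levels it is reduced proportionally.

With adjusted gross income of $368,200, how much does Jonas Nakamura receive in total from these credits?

$5,360

Student Loan Interest Credit: 13% of the $14,600 excess over $353,600 is $1,898; credit = $4,225 − $1,898 = $2,327.
Small Business Credit: $368,200 is below the $372,200 cutoff, so the full $2,625 applies.
Apprenticeship Credit: $368,200 is $6,600 into a $10,000 phase-out range, leaving 3,400/10,000 of the credit: $1,200 × 3,400/10,000 = $408.
Total: $2,327 + $2,625 + $408 = $5,360.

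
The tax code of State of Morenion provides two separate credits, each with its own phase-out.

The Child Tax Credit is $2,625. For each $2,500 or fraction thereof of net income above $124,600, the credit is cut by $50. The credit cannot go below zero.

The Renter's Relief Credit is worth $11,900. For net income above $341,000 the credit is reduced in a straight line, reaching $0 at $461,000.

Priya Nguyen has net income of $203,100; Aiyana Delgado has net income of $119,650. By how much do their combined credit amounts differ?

$1,600

Priya ($203,100): Child Tax Credit: income exceeds $124,600 by $78,500, which is 32 full-or-partial $2,500 increments; reduction = 32 × $50 = $1,600, leaving $1,025. Renter's Relief Credit: $203,100 is at or below the $341,000 threshold, so the full $11,900 applies. total $1,025 + $11,900 = $12,925
Aiyana ($119,650): Child Tax Credit: $119,650 is at or below the $124,600 threshold, so the full $2,625 applies. Renter's Relief Credit: $119,650 is at or below the $341,000 threshold, so the full $11,900 applies. total $2,625 + $11,900 = $14,525
Difference: |$12,925 − $14,525| = $1,600.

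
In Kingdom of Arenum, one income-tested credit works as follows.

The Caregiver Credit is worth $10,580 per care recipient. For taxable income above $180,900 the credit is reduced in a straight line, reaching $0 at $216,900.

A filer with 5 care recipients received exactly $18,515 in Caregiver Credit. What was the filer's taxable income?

$204,300

Full credit = 5 × $10,580 = $52,900.
$18,515 is 18,515/52,900 of the full $52,900, so 34,385/52,900 of the $36,000 range has been used: income = $180,900 + $36,000 × 34,385/52,900 = $204,300.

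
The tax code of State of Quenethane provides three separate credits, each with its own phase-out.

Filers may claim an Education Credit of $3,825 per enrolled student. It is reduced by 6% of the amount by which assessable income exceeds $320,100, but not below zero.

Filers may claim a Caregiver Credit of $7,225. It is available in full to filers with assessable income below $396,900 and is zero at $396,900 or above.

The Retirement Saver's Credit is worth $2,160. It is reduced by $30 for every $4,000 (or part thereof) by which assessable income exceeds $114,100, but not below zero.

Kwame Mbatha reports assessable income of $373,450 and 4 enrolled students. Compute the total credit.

$19,534

Education Credit: base = 4 × $3,825 = $15,300. 6% of the $53,350 excess over $320,100 is $3,201; credit = $15,300 − $3,201 = $12,099.
Caregiver Credit: $373,450 is below the $396,900 cutoff, so the full $7,225 applies.
Retirement Saver's Credit: income exceeds $114,100 by $259,350, which is 65 full-or-partial $4,000 increments; reduction = 65 × $30 = $1,950, leaving $210.
Total: $12,099 + $7,225 + $210 = $19,534.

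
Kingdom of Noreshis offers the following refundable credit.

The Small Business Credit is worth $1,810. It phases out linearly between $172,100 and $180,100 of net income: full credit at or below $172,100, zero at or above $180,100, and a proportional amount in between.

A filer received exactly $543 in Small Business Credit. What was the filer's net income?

$177,700

$543 is 543/1,810 of the full $1,810, so 1,267/1,810 of the $8,000 range has been used: income = $172,100 + $8,000 × 1,267/1,810 = $177,700.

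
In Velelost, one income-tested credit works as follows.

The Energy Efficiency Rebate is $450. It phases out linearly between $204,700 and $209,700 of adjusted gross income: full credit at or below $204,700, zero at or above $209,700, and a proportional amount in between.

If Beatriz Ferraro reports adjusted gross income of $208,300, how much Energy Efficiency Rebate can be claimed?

$126

Energy Efficiency Rebate: $208,300 is $3,600 into a $5,000 phase-out range, leaving 1,400/5,000 of the credit: $450 × 1,400/5,000 = $126.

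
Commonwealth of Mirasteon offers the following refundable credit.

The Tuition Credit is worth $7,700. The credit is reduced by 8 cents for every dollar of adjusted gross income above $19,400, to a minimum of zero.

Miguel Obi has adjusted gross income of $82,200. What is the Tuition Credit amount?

$2,676

Tuition Credit: 8% of the $62,800 excess over $19,400 is $5,024; credit = $7,700 − $5,024 = $2,676.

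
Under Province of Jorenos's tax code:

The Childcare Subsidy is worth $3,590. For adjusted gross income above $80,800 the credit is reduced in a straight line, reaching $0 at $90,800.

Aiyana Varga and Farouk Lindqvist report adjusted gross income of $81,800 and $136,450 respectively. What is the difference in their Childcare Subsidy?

Aiyana ($81,800): Childcare Subsidy: $81,800 is $1,000 into a $10,000 phase-out range, leaving 9,000/10,000 of the credit: $3,590 × 9,000/10,000 = $3,231.
Farouk ($136,450): Childcare Subsidy: $136,450 is at or above $90,800, so the credit is $0.
Difference: |$3,231 − $0| = $3,231.

$3,231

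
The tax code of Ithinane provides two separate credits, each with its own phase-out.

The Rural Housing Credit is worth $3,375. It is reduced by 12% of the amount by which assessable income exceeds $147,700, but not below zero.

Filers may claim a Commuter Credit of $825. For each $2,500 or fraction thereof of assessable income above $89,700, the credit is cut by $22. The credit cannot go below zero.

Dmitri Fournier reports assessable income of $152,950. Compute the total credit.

$2,998

Rural Housing Credit: 12% of the $5,250 excess over $147,700 is $630; credit = $3,375 − $630 = $2,745.
Commuter Credit: income exceeds $89,700 by $63,250, which is 26 full-or-partial $2,500 increments; reduction = 26 × $22 = $572, leaving $253.
Total: $2,745 + $253 = $2,998.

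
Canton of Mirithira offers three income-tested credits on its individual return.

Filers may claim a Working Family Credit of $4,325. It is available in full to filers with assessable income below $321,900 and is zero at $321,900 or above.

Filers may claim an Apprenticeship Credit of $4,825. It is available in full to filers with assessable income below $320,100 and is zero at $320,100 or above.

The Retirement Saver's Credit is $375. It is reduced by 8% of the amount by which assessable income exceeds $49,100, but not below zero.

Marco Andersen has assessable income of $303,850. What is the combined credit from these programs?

$9,150

Working Family Credit: $303,850 is below the $321,900 cutoff, so the full $4,325 applies.
Apprenticeship Credit: $303,850 is below the $320,100 cutoff, so the full $4,825 applies.
Retirement Saver's Credit: 8% of the $254,750 excess over $49,100 is $20,380 ≥ base, so the credit is $0.
Total: $4,325 + $4,825 + $0 = $9,150.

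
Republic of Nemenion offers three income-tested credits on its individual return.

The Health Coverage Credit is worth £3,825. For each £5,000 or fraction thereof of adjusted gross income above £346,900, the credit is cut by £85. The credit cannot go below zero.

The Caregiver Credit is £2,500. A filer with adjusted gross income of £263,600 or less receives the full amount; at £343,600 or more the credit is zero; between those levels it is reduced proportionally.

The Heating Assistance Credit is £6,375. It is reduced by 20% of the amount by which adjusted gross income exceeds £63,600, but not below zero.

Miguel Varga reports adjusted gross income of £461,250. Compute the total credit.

£1,870

Health Coverage Credit: income exceeds £346,900 by £114,350, which is 23 full-or-partial £5,000 increments; reduction = 23 × £85 = £1,955, leaving £1,870.
Caregiver Credit: £461,250 is at or above £343,600, so the credit is £0.
Heating Assistance Credit: 20% of the £397,650 excess over £63,600 is £79,530 ≥ base, so the credit is £0.
Total: £1,870 + £0 + £0 = £1,870.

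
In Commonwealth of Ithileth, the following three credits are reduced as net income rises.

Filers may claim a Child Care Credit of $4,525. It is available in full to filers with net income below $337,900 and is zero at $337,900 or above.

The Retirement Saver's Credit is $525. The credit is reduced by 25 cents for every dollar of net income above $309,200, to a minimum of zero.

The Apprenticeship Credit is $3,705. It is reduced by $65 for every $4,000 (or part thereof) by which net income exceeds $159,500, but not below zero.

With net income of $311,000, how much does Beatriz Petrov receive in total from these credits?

$5,835

Child Care Credit: $311,000 is below the $337,900 cutoff, so the full $4,525 applies.
Retirement Saver's Credit: 25% of the $1,800 excess over $309,200 is $450; credit = $525 − $450 = $75.
Apprenticeship Credit: income exceeds $159,500 by $151,500, which is 38 full-or-partial $4,000 increments; reduction = 38 × $65 = $2,470, leaving $1,235.
Total: $4,525 + $75 + $1,235 = $5,835.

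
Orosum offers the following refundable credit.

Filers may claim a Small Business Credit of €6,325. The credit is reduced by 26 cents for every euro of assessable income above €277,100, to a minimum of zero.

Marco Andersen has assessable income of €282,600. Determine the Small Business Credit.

Small Business Credit: 26% of the €5,500 excess over €277,100 is €1,430; credit = €6,325 − €1,430 = €4,895.

€4,895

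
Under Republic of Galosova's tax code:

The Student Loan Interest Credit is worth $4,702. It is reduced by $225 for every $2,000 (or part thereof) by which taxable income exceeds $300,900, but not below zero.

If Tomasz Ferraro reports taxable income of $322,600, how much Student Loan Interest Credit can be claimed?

$2,227

Student Loan Interest Credit: income exceeds $300,900 by $21,700, which is 11 full-or-partial $2,000 increments; reduction = 11 × $225 = $2,475, leaving $2,227.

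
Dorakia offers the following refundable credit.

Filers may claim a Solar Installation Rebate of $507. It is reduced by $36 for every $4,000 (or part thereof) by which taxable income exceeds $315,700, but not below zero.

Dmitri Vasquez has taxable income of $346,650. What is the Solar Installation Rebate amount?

Solar Installation Rebate: income exceeds $315,700 by $30,950, which is 8 full-or-partial $4,000 increments; reduction = 8 × $36 = $288, leaving $219.

$219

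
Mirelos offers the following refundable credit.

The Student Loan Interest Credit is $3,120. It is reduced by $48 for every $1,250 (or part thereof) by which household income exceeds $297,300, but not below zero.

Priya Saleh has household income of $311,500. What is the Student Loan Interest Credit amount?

Student Loan Interest Credit: income exceeds $297,300 by $14,200, which is 12 full-or-partial $1,250 increments; reduction = 12 × $48 = $576, leaving $2,544.

$2,544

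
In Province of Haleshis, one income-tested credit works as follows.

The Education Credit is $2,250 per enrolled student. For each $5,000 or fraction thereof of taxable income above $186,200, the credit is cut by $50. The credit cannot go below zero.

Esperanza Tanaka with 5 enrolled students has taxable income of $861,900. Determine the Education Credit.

$4,450

Education Credit: base = 5 × $2,250 = $11,250. income exceeds $186,200 by $675,700, which is 136 full-or-partial $5,000 increments; reduction = 136 × $50 = $6,800, leaving $4,450.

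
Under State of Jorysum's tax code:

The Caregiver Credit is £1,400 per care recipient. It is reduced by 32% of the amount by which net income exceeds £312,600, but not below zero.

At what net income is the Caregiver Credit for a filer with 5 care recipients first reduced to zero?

£334,475

Full credit = 5 × £1,400 = £7,000.
The credit falls by 32% of each pound above £312,600, so it reaches zero when the excess is £7,000 / 32% = £21,875: income = £312,600 + £21,875 = £334,475.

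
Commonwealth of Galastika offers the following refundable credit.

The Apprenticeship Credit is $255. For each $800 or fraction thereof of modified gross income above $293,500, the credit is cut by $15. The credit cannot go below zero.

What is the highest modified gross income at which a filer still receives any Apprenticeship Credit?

$306,300

After 16 increments the reduction is 16 × $15 = $240, leaving $15; one more increment wipes it out. Increment 16 ends at excess 16 × $800 = $12,800, so the highest qualifying income is $293,500 + $12,800 = $306,300.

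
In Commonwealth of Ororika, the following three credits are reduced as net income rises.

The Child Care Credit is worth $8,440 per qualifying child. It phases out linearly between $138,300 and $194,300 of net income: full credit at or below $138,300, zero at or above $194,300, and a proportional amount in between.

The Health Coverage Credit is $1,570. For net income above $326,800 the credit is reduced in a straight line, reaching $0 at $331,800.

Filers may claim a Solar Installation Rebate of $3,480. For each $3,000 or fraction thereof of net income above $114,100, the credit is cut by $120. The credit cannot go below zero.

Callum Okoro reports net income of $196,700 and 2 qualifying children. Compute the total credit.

$1,690

Child Care Credit: base = 2 × $8,440 = $16,880. $196,700 is at or above $194,300, so the credit is $0.
Health Coverage Credit: $196,700 is at or below the $326,800 threshold, so the full $1,570 applies.
Solar Installation Rebate: income exceeds $114,100 by $82,600, which is 28 full-or-partial $3,000 increments; reduction = 28 × $120 = $3,360, leaving $120.
Total: $0 + $1,570 + $120 = $1,690.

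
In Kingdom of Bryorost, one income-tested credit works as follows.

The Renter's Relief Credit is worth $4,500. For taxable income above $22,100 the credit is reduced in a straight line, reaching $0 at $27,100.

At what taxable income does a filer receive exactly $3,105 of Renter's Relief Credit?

$3,105 is 3,105/4,500 of the full $4,500, so 1,395/4,500 of the $5,000 range has been used: income = $22,100 + $5,000 × 1,395/4,500 = $23,650.

$23,650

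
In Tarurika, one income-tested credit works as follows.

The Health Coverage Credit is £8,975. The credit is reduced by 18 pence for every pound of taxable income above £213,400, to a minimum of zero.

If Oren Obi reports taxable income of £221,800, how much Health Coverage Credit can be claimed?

£7,463

Health Coverage Credit: 18% of the £8,400 excess over £213,400 is £1,512; credit = £8,975 − £1,512 = £7,463.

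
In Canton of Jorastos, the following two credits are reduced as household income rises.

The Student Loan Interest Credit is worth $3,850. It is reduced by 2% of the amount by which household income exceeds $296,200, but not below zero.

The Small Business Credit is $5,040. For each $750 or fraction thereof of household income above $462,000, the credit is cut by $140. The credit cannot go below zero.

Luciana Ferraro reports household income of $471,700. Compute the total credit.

$3,560

Student Loan Interest Credit: 2% of the $175,500 excess over $296,200 is $3,510; credit = $3,850 − $3,510 = $340.
Small Business Credit: income exceeds $462,000 by $9,700, which is 13 full-or-partial $750 increments; reduction = 13 × $140 = $1,820, leaving $3,220.
Total: $340 + $3,220 = $3,560.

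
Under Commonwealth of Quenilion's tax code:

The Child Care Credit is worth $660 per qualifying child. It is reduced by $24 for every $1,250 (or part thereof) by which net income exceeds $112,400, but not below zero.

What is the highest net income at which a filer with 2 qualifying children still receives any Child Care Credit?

Full credit = 2 × $660 = $1,320.
After 54 increments the reduction is 54 × $24 = $1,296, leaving $24; one more increment wipes it out. Increment 54 ends at excess 54 × $1,250 = $67,500, so the highest qualifying income is $112,400 + $67,500 = $179,900.

$179,900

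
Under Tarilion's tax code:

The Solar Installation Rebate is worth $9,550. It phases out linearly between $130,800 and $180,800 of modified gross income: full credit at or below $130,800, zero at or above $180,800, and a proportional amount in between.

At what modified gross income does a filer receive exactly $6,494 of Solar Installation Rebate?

$146,800

$6,494 is 6,494/9,550 of the full $9,550, so 3,056/9,550 of the $50,000 range has been used: income = $130,800 + $50,000 × 3,056/9,550 = $146,800.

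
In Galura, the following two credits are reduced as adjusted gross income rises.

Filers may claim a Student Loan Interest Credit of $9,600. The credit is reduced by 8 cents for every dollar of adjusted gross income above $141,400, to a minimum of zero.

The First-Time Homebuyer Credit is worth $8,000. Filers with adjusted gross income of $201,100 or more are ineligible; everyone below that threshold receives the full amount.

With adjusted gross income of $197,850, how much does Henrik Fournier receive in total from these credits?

Student Loan Interest Credit: 8% of the $56,450 excess over $141,400 is $4,516; credit = $9,600 − $4,516 = $5,084.
First-Time Homebuyer Credit: $197,850 is below the $201,100 cutoff, so the full $8,000 applies.
Total: $5,084 + $8,000 = $13,084.

$13,084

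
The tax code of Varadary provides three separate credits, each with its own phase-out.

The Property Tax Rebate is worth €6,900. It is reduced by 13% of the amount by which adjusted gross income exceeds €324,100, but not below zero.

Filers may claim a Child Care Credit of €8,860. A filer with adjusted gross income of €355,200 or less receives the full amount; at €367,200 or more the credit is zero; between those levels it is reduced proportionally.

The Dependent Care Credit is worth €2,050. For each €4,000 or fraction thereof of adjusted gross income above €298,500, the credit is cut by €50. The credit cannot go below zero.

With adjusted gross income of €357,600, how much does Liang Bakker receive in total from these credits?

Property Tax Rebate: 13% of the €33,500 excess over €324,100 is €4,355; credit = €6,900 − €4,355 = €2,545.
Child Care Credit: €357,600 is €2,400 into a €12,000 phase-out range, leaving 9,600/12,000 of the credit: €8,860 × 9,600/12,000 = €7,088.
Dependent Care Credit: income exceeds €298,500 by €59,100, which is 15 full-or-partial €4,000 increments; reduction = 15 × €50 = €750, leaving €1,300.
Total: €2,545 + €7,088 + €1,300 = €10,933.

€10,933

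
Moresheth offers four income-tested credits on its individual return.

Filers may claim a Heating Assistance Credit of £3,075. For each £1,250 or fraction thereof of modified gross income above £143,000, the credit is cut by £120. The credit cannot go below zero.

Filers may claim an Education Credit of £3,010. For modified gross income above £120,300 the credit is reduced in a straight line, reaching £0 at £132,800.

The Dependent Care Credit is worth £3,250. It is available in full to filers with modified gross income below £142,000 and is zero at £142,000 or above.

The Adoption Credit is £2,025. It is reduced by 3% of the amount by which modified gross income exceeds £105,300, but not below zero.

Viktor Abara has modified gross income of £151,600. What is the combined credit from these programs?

Heating Assistance Credit: income exceeds £143,000 by £8,600, which is 7 full-or-partial £1,250 increments; reduction = 7 × £120 = £840, leaving £2,235.
Education Credit: £151,600 is at or above £132,800, so the credit is £0.
Dependent Care Credit: £151,600 meets or exceeds the £142,000 cutoff, so the credit is £0.
Adoption Credit: 3% of the £46,300 excess over £105,300 is £1,389; credit = £2,025 − £1,389 = £636.
Total: £2,235 + £0 + £0 + £636 = £2,871.

£2,871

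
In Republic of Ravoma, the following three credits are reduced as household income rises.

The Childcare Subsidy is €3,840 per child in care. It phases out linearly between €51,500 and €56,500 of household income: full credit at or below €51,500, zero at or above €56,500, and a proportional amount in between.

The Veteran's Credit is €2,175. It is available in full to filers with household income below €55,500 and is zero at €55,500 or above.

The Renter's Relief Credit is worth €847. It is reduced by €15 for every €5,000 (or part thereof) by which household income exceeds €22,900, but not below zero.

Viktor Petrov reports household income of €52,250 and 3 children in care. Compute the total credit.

Childcare Subsidy: base = 3 × €3,840 = €11,520. €52,250 is €750 into a €5,000 phase-out range, leaving 4,250/5,000 of the credit: €11,520 × 4,250/5,000 = €9,792.
Veteran's Credit: €52,250 is below the €55,500 cutoff, so the full €2,175 applies.
Renter's Relief Credit: income exceeds €22,900 by €29,350, which is 6 full-or-partial €5,000 increments; reduction = 6 × €15 = €90, leaving €757.
Total: €9,792 + €2,175 + €757 = €12,724.

€12,724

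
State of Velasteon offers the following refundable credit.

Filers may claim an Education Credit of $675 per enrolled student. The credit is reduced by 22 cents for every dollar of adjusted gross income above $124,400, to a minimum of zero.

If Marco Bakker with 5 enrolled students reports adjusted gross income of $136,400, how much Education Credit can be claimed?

Education Credit: base = 5 × $675 = $3,375. 22% of the $12,000 excess over $124,400 is $2,640; credit = $3,375 − $2,640 = $735.

$735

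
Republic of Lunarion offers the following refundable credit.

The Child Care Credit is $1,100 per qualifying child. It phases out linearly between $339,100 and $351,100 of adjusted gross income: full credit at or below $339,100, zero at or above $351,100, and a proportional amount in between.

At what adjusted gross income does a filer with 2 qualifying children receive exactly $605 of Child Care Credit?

Full credit = 2 × $1,100 = $2,200.
$605 is 605/2,200 of the full $2,200, so 1,595/2,200 of the $12,000 range has been used: income = $339,100 + $12,000 × 1,595/2,200 = $347,800.

$347,800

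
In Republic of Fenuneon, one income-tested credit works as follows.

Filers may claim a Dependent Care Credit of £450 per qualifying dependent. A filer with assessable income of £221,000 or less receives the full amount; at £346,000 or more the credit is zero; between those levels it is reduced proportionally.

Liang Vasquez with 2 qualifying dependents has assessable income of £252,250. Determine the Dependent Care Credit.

Dependent Care Credit: base = 2 × £450 = £900. £252,250 is £31,250 into a £125,000 phase-out range, leaving 93,750/125,000 of the credit: £900 × 93,750/125,000 = £675.

£675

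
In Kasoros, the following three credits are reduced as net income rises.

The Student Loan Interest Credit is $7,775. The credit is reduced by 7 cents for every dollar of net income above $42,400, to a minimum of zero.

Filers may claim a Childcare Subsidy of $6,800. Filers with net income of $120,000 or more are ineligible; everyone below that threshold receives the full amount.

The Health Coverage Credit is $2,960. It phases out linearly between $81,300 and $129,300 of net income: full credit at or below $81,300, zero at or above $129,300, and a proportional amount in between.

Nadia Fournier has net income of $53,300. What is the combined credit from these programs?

Student Loan Interest Credit: 7% of the $10,900 excess over $42,400 is $763; credit = $7,775 − $763 = $7,012.
Childcare Subsidy: $53,300 is below the $120,000 cutoff, so the full $6,800 applies.
Health Coverage Credit: $53,300 is at or below the $81,300 threshold, so the full $2,960 applies.
Total: $7,012 + $6,800 + $2,960 = $16,772.

$16,772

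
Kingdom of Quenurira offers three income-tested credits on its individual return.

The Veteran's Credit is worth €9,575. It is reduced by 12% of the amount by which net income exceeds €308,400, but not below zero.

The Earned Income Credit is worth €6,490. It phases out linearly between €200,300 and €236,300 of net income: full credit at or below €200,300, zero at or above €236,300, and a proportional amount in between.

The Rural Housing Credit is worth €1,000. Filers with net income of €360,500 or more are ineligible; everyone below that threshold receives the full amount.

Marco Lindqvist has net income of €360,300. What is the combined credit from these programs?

€4,347

Veteran's Credit: 12% of the €51,900 excess over €308,400 is €6,228; credit = €9,575 − €6,228 = €3,347.
Earned Income Credit: €360,300 is at or above €236,300, so the credit is €0.
Rural Housing Credit: €360,300 is below the €360,500 cutoff, so the full €1,000 applies.
Total: €3,347 + €0 + €1,000 = €4,347.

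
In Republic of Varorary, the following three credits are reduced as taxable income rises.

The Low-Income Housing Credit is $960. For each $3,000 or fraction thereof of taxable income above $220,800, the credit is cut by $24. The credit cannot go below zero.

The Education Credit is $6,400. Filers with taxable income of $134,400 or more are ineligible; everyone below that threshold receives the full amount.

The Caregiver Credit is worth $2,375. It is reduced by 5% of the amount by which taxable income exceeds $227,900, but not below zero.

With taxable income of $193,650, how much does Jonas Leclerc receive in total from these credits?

Low-Income Housing Credit: $193,650 is at or below the $220,800 threshold, so the full $960 applies.
Education Credit: $193,650 meets or exceeds the $134,400 cutoff, so the credit is $0.
Caregiver Credit: $193,650 is at or below the $227,900 threshold, so the full $2,375 applies.
Total: $960 + $0 + $2,375 = $3,335.

$3,335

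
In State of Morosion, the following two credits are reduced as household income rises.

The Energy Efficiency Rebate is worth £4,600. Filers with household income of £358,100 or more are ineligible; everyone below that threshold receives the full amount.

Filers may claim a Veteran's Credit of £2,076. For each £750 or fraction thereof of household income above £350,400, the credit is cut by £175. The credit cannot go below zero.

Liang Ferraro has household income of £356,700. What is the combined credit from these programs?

£5,101

Energy Efficiency Rebate: £356,700 is below the £358,100 cutoff, so the full £4,600 applies.
Veteran's Credit: income exceeds £350,400 by £6,300, which is 9 full-or-partial £750 increments; reduction = 9 × £175 = £1,575, leaving £501.
Total: £4,600 + £501 = £5,101.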